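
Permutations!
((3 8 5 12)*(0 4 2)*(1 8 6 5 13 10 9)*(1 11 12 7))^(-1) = ((0 4 2)(1 8 13 10 9 11 12 3 6 5 7))^(-1) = (0 2 4)(1 7 5 6 3 12 11 9 10 13 8)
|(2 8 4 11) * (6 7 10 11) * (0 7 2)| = 4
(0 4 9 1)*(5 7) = (0 4 9 1)(5 7) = [4, 0, 2, 3, 9, 7, 6, 5, 8, 1]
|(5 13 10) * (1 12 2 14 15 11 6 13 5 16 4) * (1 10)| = 24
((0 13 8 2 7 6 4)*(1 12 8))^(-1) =(0 4 6 7 2 8 12 1 13)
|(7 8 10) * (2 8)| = |(2 8 10 7)| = 4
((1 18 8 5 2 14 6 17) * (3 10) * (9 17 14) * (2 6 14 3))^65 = (1 3)(2 8)(5 9)(6 17)(10 18)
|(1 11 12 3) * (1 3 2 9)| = 5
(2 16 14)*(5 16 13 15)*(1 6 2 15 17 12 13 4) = (1 6 2 4)(5 16 14 15)(12 13 17) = [0, 6, 4, 3, 1, 16, 2, 7, 8, 9, 10, 11, 13, 17, 15, 5, 14, 12]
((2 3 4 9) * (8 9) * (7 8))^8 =((2 3 4 7 8 9))^8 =(2 4 8)(3 7 9)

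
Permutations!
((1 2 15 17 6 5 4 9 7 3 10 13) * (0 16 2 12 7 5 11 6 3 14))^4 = ((0 16 2 15 17 3 10 13 1 12 7 14)(4 9 5)(6 11))^4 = (0 17 1)(2 10 7)(3 12 16)(4 9 5)(13 14 15)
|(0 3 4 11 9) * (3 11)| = 6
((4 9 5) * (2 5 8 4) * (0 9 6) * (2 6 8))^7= ((0 9 2 5 6)(4 8))^7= (0 2 6 9 5)(4 8)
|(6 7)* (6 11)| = |(6 7 11)| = 3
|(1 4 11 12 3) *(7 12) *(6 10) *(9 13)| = 6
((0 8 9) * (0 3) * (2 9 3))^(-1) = ((0 8 3)(2 9))^(-1) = (0 3 8)(2 9)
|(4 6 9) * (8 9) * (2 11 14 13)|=|(2 11 14 13)(4 6 8 9)|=4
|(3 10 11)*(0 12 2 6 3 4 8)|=9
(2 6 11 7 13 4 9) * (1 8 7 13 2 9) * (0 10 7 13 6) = [10, 8, 0, 3, 1, 5, 11, 2, 13, 9, 7, 6, 12, 4] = (0 10 7 2)(1 8 13 4)(6 11)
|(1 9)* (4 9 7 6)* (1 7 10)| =4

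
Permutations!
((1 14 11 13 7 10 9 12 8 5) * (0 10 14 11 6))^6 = (0 1)(5 6)(7 12)(8 14)(9 13)(10 11)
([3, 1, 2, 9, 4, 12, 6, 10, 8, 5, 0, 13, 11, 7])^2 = (0 9 12 13 10 3 5 11 7)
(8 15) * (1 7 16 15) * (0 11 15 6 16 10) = (0 11 15 8 1 7 10)(6 16) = [11, 7, 2, 3, 4, 5, 16, 10, 1, 9, 0, 15, 12, 13, 14, 8, 6]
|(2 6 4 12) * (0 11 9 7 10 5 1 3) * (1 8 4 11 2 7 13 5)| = |(0 2 6 11 9 13 5 8 4 12 7 10 1 3)| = 14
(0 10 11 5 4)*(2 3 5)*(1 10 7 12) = (0 7 12 1 10 11 2 3 5 4) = [7, 10, 3, 5, 0, 4, 6, 12, 8, 9, 11, 2, 1]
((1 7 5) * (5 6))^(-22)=((1 7 6 5))^(-22)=(1 6)(5 7)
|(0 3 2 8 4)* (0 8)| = |(0 3 2)(4 8)| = 6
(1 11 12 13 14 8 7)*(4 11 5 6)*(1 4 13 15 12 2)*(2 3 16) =(1 5 6 13 14 8 7 4 11 3 16 2)(12 15) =[0, 5, 1, 16, 11, 6, 13, 4, 7, 9, 10, 3, 15, 14, 8, 12, 2]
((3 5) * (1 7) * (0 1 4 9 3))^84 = ((0 1 7 4 9 3 5))^84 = (9)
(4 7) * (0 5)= (0 5)(4 7)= [5, 1, 2, 3, 7, 0, 6, 4]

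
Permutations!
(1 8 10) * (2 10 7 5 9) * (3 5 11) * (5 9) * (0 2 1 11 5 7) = (0 2 10 11 3 9 1 8)(5 7) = [2, 8, 10, 9, 4, 7, 6, 5, 0, 1, 11, 3]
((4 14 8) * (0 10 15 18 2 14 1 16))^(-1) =((0 10 15 18 2 14 8 4 1 16))^(-1) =(0 16 1 4 8 14 2 18 15 10)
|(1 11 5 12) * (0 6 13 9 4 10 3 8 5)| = 12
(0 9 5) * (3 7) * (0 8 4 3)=(0 9 5 8 4 3 7)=[9, 1, 2, 7, 3, 8, 6, 0, 4, 5]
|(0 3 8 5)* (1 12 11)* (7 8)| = |(0 3 7 8 5)(1 12 11)| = 15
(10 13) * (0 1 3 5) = (0 1 3 5)(10 13) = [1, 3, 2, 5, 4, 0, 6, 7, 8, 9, 13, 11, 12, 10]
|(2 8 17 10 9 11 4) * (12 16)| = 14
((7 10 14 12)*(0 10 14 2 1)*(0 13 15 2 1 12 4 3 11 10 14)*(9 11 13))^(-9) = (15)(1 10 11 9)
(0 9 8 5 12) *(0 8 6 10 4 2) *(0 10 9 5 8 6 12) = (0 5)(2 10 4)(6 9 12) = [5, 1, 10, 3, 2, 0, 9, 7, 8, 12, 4, 11, 6]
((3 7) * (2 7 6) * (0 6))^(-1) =(0 3 7 2 6)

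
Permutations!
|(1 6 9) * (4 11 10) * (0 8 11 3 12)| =21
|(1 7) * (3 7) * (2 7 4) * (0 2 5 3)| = 12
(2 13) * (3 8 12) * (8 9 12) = [0, 1, 13, 9, 4, 5, 6, 7, 8, 12, 10, 11, 3, 2] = (2 13)(3 9 12)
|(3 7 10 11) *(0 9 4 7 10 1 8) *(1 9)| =|(0 1 8)(3 10 11)(4 7 9)| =3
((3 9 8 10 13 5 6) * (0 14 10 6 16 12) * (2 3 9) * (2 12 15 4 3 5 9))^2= (0 10 9 6 5 15 3)(2 16 4 12 14 13 8)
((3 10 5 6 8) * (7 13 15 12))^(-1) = (3 8 6 5 10)(7 12 15 13)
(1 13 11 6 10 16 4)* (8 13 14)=(1 14 8 13 11 6 10 16 4)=[0, 14, 2, 3, 1, 5, 10, 7, 13, 9, 16, 6, 12, 11, 8, 15, 4]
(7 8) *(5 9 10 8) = (5 9 10 8 7) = [0, 1, 2, 3, 4, 9, 6, 5, 7, 10, 8]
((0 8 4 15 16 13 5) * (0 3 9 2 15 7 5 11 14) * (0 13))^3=(0 7 9 16 4 3 15 8 5 2)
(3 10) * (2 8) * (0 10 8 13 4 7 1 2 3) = [10, 2, 13, 8, 7, 5, 6, 1, 3, 9, 0, 11, 12, 4] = (0 10)(1 2 13 4 7)(3 8)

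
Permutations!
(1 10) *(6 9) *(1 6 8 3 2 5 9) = (1 10 6)(2 5 9 8 3) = [0, 10, 5, 2, 4, 9, 1, 7, 3, 8, 6]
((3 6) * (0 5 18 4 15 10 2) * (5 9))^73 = ((0 9 5 18 4 15 10 2)(3 6))^73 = (0 9 5 18 4 15 10 2)(3 6)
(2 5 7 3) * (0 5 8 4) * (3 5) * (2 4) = (0 3 4)(2 8)(5 7) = [3, 1, 8, 4, 0, 7, 6, 5, 2]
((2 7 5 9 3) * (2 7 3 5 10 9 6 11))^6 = (2 6 9 7)(3 11 5 10)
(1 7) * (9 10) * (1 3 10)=(1 7 3 10 9)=[0, 7, 2, 10, 4, 5, 6, 3, 8, 1, 9]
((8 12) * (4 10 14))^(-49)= ((4 10 14)(8 12))^(-49)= (4 14 10)(8 12)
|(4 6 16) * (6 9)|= 4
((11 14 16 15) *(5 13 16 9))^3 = (5 15 9 16 14 13 11)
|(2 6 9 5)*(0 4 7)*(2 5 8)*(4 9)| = 7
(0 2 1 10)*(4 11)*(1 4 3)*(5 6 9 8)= (0 2 4 11 3 1 10)(5 6 9 8)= [2, 10, 4, 1, 11, 6, 9, 7, 5, 8, 0, 3]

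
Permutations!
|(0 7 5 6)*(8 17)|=|(0 7 5 6)(8 17)|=4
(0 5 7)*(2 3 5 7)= (0 7)(2 3 5)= [7, 1, 3, 5, 4, 2, 6, 0]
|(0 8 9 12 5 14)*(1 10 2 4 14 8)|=12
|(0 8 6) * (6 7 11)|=5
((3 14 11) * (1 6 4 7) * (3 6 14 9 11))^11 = (1 9 4 14 11 7 3 6)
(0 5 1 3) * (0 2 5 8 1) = (0 8 1 3 2 5) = [8, 3, 5, 2, 4, 0, 6, 7, 1]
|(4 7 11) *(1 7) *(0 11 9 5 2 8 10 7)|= 12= |(0 11 4 1)(2 8 10 7 9 5)|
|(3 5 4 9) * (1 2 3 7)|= |(1 2 3 5 4 9 7)|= 7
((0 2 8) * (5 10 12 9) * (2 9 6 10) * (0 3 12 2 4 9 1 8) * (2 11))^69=((0 1 8 3 12 6 10 11 2)(4 9 5))^69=(0 10 3)(1 11 12)(2 6 8)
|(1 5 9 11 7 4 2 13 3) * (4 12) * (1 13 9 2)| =8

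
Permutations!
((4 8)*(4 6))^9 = ((4 8 6))^9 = (8)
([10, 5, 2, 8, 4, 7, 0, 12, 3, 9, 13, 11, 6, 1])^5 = (0 7 13 6 5 10 12 1)(3 8)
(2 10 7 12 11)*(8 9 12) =(2 10 7 8 9 12 11) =[0, 1, 10, 3, 4, 5, 6, 8, 9, 12, 7, 2, 11]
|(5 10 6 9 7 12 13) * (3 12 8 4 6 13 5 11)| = |(3 12 5 10 13 11)(4 6 9 7 8)| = 30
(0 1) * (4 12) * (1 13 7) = (0 13 7 1)(4 12) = [13, 0, 2, 3, 12, 5, 6, 1, 8, 9, 10, 11, 4, 7]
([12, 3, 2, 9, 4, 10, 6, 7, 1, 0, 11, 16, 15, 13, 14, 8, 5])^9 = [15, 9, 2, 0, 4, 10, 6, 7, 3, 12, 11, 16, 8, 13, 14, 1, 5]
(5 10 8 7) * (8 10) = (10)(5 8 7) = [0, 1, 2, 3, 4, 8, 6, 5, 7, 9, 10]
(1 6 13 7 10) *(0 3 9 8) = (0 3 9 8)(1 6 13 7 10) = [3, 6, 2, 9, 4, 5, 13, 10, 0, 8, 1, 11, 12, 7]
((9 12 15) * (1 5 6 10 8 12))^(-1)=((1 5 6 10 8 12 15 9))^(-1)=(1 9 15 12 8 10 6 5)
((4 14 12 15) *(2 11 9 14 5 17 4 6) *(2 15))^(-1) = (2 12 14 9 11)(4 17 5)(6 15)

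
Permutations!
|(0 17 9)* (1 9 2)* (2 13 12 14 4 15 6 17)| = 28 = |(0 2 1 9)(4 15 6 17 13 12 14)|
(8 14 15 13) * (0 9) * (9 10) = (0 10 9)(8 14 15 13) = [10, 1, 2, 3, 4, 5, 6, 7, 14, 0, 9, 11, 12, 8, 15, 13]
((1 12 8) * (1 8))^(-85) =((1 12))^(-85) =(1 12)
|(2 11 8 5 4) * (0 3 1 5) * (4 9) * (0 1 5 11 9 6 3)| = |(1 11 8)(2 9 4)(3 5 6)| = 3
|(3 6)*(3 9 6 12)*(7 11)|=|(3 12)(6 9)(7 11)|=2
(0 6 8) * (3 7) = (0 6 8)(3 7) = [6, 1, 2, 7, 4, 5, 8, 3, 0]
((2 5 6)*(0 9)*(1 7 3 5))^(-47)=(0 9)(1 7 3 5 6 2)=((0 9)(1 7 3 5 6 2))^(-47)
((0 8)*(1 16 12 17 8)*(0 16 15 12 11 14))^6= ((0 1 15 12 17 8 16 11 14))^6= (0 16 12)(1 11 17)(8 15 14)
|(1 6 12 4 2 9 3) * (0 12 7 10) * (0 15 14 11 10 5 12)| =36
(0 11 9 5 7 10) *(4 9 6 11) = [4, 1, 2, 3, 9, 7, 11, 10, 8, 5, 0, 6] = (0 4 9 5 7 10)(6 11)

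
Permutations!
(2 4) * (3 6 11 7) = (2 4)(3 6 11 7) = [0, 1, 4, 6, 2, 5, 11, 3, 8, 9, 10, 7]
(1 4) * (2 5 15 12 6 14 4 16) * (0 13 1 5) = (0 13 1 16 2)(4 5 15 12 6 14) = [13, 16, 0, 3, 5, 15, 14, 7, 8, 9, 10, 11, 6, 1, 4, 12, 2]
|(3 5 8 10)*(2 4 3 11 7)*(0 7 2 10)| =9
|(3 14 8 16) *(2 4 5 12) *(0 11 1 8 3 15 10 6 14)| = 20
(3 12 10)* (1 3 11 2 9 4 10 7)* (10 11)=[0, 3, 9, 12, 11, 5, 6, 1, 8, 4, 10, 2, 7]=(1 3 12 7)(2 9 4 11)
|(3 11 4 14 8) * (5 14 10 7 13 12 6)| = 11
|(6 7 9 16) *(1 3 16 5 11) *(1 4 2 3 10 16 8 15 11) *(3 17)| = |(1 10 16 6 7 9 5)(2 17 3 8 15 11 4)| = 7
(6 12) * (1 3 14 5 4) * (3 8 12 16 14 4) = (1 8 12 6 16 14 5 3 4) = [0, 8, 2, 4, 1, 3, 16, 7, 12, 9, 10, 11, 6, 13, 5, 15, 14]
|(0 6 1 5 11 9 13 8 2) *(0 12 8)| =|(0 6 1 5 11 9 13)(2 12 8)| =21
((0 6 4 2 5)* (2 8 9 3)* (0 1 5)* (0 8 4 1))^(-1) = ((0 6 1 5)(2 8 9 3))^(-1) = (0 5 1 6)(2 3 9 8)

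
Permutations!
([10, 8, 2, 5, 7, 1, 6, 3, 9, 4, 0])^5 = [10, 3, 2, 4, 8, 7, 6, 9, 5, 1, 0]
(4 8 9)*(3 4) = (3 4 8 9) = [0, 1, 2, 4, 8, 5, 6, 7, 9, 3]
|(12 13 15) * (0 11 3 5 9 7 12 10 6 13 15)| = |(0 11 3 5 9 7 12 15 10 6 13)| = 11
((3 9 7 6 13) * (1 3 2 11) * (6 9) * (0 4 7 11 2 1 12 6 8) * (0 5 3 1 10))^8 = ((0 4 7 9 11 12 6 13 10)(3 8 5))^8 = (0 10 13 6 12 11 9 7 4)(3 5 8)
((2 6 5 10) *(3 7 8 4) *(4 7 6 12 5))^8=(12)(3 4 6)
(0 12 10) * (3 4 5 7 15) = (0 12 10)(3 4 5 7 15) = [12, 1, 2, 4, 5, 7, 6, 15, 8, 9, 0, 11, 10, 13, 14, 3]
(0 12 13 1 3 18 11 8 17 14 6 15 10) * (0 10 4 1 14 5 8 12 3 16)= [3, 16, 2, 18, 1, 8, 15, 7, 17, 9, 10, 12, 13, 14, 6, 4, 0, 5, 11]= (0 3 18 11 12 13 14 6 15 4 1 16)(5 8 17)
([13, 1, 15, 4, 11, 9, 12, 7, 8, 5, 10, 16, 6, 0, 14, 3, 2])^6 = [0, 1, 2, 3, 4, 5, 6, 7, 8, 9, 10, 11, 12, 13, 14, 15, 16]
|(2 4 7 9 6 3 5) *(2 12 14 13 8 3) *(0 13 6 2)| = 8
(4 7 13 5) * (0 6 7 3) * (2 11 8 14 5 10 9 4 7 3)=(0 6 3)(2 11 8 14 5 7 13 10 9 4)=[6, 1, 11, 0, 2, 7, 3, 13, 14, 4, 9, 8, 12, 10, 5]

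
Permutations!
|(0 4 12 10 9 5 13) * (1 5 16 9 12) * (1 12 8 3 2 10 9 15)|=36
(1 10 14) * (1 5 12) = (1 10 14 5 12) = [0, 10, 2, 3, 4, 12, 6, 7, 8, 9, 14, 11, 1, 13, 5]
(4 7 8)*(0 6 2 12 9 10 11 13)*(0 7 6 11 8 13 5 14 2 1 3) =(0 11 5 14 2 12 9 10 8 4 6 1 3)(7 13) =[11, 3, 12, 0, 6, 14, 1, 13, 4, 10, 8, 5, 9, 7, 2]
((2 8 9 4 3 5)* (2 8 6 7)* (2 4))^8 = ((2 6 7 4 3 5 8 9))^8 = (9)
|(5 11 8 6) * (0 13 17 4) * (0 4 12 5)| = 8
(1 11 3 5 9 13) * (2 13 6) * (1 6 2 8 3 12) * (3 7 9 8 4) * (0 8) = (0 8 7 9 2 13 6 4 3 5)(1 11 12) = [8, 11, 13, 5, 3, 0, 4, 9, 7, 2, 10, 12, 1, 6]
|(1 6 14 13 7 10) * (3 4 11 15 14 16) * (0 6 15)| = |(0 6 16 3 4 11)(1 15 14 13 7 10)| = 6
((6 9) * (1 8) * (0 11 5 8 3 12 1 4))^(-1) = (0 4 8 5 11)(1 12 3)(6 9)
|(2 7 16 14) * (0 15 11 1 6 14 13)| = 10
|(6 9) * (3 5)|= |(3 5)(6 9)|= 2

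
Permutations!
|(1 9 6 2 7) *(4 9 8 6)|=10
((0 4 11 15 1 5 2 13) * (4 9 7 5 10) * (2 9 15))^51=(0 10 2 15 4 13 1 11)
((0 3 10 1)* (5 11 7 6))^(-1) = (0 1 10 3)(5 6 7 11)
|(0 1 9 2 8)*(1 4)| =|(0 4 1 9 2 8)| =6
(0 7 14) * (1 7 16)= (0 16 1 7 14)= [16, 7, 2, 3, 4, 5, 6, 14, 8, 9, 10, 11, 12, 13, 0, 15, 1]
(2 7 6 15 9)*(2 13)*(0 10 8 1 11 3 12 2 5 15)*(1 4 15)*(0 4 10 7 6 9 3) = [7, 11, 6, 12, 15, 1, 4, 9, 10, 13, 8, 0, 2, 5, 14, 3] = (0 7 9 13 5 1 11)(2 6 4 15 3 12)(8 10)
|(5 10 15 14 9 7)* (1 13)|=|(1 13)(5 10 15 14 9 7)|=6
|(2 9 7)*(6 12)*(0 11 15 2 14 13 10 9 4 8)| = |(0 11 15 2 4 8)(6 12)(7 14 13 10 9)| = 30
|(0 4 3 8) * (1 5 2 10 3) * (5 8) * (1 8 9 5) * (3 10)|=15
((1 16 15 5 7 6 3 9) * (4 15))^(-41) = (1 5 9 15 3 4 6 16 7)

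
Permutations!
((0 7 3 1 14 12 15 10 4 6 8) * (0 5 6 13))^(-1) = ((0 7 3 1 14 12 15 10 4 13)(5 6 8))^(-1) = (0 13 4 10 15 12 14 1 3 7)(5 8 6)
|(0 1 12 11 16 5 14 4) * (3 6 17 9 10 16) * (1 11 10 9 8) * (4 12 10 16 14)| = |(0 11 3 6 17 8 1 10 14 12 16 5 4)| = 13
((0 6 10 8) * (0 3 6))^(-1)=(3 8 10 6)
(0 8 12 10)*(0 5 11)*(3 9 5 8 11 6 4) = (0 11)(3 9 5 6 4)(8 12 10) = [11, 1, 2, 9, 3, 6, 4, 7, 12, 5, 8, 0, 10]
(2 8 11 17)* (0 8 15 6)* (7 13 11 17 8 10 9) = (0 10 9 7 13 11 8 17 2 15 6) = [10, 1, 15, 3, 4, 5, 0, 13, 17, 7, 9, 8, 12, 11, 14, 6, 16, 2]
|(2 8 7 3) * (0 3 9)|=6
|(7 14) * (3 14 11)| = |(3 14 7 11)| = 4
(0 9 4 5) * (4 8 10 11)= (0 9 8 10 11 4 5)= [9, 1, 2, 3, 5, 0, 6, 7, 10, 8, 11, 4]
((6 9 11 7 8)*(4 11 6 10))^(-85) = ((4 11 7 8 10)(6 9))^(-85) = (11)(6 9)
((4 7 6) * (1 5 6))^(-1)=(1 7 4 6 5)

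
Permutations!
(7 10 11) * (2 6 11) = (2 6 11 7 10) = [0, 1, 6, 3, 4, 5, 11, 10, 8, 9, 2, 7]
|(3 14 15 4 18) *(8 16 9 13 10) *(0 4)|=|(0 4 18 3 14 15)(8 16 9 13 10)|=30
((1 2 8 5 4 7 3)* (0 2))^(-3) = (0 7 8 1 4 2 3 5)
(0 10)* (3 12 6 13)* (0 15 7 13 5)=(0 10 15 7 13 3 12 6 5)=[10, 1, 2, 12, 4, 0, 5, 13, 8, 9, 15, 11, 6, 3, 14, 7]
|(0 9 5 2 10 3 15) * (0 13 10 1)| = 20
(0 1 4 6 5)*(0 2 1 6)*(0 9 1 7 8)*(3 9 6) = (0 3 9 1 4 6 5 2 7 8) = [3, 4, 7, 9, 6, 2, 5, 8, 0, 1]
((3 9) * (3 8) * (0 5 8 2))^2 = ((0 5 8 3 9 2))^2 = (0 8 9)(2 5 3)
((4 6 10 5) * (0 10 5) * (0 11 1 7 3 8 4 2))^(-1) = ((0 10 11 1 7 3 8 4 6 5 2))^(-1) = (0 2 5 6 4 8 3 7 1 11 10)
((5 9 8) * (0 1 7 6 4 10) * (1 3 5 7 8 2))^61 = ((0 3 5 9 2 1 8 7 6 4 10))^61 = (0 8 3 7 5 6 9 4 2 10 1)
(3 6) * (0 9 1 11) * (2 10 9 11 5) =[11, 5, 10, 6, 4, 2, 3, 7, 8, 1, 9, 0] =(0 11)(1 5 2 10 9)(3 6)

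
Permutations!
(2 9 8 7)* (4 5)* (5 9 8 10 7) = [0, 1, 8, 3, 9, 4, 6, 2, 5, 10, 7] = (2 8 5 4 9 10 7)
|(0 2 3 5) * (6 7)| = 4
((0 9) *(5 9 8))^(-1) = (0 9 5 8)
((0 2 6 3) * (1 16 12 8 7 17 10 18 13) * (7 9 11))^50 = ((0 2 6 3)(1 16 12 8 9 11 7 17 10 18 13))^50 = (0 6)(1 7 16 17 12 10 8 18 9 13 11)(2 3)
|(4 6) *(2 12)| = |(2 12)(4 6)| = 2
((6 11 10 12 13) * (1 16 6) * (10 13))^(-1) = ((1 16 6 11 13)(10 12))^(-1) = (1 13 11 6 16)(10 12)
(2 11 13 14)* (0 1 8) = (0 1 8)(2 11 13 14) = [1, 8, 11, 3, 4, 5, 6, 7, 0, 9, 10, 13, 12, 14, 2]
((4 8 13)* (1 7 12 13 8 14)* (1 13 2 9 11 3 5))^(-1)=((1 7 12 2 9 11 3 5)(4 14 13))^(-1)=(1 5 3 11 9 2 12 7)(4 13 14)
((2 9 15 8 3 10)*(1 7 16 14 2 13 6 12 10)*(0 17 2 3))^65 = (0 8 15 9 2 17)(6 12 10 13)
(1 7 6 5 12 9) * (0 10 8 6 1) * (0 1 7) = (0 10 8 6 5 12 9 1) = [10, 0, 2, 3, 4, 12, 5, 7, 6, 1, 8, 11, 9]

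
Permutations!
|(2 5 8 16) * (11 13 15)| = |(2 5 8 16)(11 13 15)| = 12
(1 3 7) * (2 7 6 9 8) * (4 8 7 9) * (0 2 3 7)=[2, 7, 9, 6, 8, 5, 4, 1, 3, 0]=(0 2 9)(1 7)(3 6 4 8)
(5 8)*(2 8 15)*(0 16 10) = (0 16 10)(2 8 5 15) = [16, 1, 8, 3, 4, 15, 6, 7, 5, 9, 0, 11, 12, 13, 14, 2, 10]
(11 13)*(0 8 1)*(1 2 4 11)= (0 8 2 4 11 13 1)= [8, 0, 4, 3, 11, 5, 6, 7, 2, 9, 10, 13, 12, 1]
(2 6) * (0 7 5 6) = (0 7 5 6 2) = [7, 1, 0, 3, 4, 6, 2, 5]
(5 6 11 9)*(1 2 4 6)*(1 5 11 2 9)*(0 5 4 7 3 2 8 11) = (0 5 4 6 8 11 1 9)(2 7 3) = [5, 9, 7, 2, 6, 4, 8, 3, 11, 0, 10, 1]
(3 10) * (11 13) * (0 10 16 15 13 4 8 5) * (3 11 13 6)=(0 10 11 4 8 5)(3 16 15 6)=[10, 1, 2, 16, 8, 0, 3, 7, 5, 9, 11, 4, 12, 13, 14, 6, 15]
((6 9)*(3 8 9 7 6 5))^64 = (9)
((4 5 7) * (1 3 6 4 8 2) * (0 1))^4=((0 1 3 6 4 5 7 8 2))^4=(0 4 2 6 8 3 7 1 5)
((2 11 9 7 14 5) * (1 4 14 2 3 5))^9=(14)(2 11 9 7)(3 5)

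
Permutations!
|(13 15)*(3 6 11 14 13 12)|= |(3 6 11 14 13 15 12)|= 7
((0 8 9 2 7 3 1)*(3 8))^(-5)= (0 3 1)(2 9 8 7)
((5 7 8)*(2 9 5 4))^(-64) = ((2 9 5 7 8 4))^(-64) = (2 5 8)(4 9 7)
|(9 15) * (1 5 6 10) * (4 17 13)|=12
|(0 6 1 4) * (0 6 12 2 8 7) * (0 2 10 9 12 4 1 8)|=6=|(0 4 6 8 7 2)(9 12 10)|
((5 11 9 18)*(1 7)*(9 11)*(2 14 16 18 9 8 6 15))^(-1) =(1 7)(2 15 6 8 5 18 16 14)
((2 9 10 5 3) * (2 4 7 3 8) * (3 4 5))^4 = ((2 9 10 3 5 8)(4 7))^4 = (2 5 10)(3 9 8)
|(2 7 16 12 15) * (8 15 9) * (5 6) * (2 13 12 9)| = |(2 7 16 9 8 15 13 12)(5 6)| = 8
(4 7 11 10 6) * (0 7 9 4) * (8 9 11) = (0 7 8 9 4 11 10 6) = [7, 1, 2, 3, 11, 5, 0, 8, 9, 4, 6, 10]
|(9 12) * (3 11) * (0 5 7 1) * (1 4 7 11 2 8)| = 14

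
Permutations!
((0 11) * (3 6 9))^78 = (11)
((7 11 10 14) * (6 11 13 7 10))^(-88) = (14)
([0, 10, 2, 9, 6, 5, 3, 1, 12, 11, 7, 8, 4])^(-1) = (1 7 10)(3 6 4 12 8 11 9)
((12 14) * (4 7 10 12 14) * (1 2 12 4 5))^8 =((14)(1 2 12 5)(4 7 10))^8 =(14)(4 10 7)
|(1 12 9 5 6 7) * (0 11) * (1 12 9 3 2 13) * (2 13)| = 8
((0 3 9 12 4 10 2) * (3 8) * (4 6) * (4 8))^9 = ((0 4 10 2)(3 9 12 6 8))^9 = (0 4 10 2)(3 8 6 12 9)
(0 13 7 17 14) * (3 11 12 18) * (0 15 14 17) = (0 13 7)(3 11 12 18)(14 15) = [13, 1, 2, 11, 4, 5, 6, 0, 8, 9, 10, 12, 18, 7, 15, 14, 16, 17, 3]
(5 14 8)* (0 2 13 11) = (0 2 13 11)(5 14 8) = [2, 1, 13, 3, 4, 14, 6, 7, 5, 9, 10, 0, 12, 11, 8]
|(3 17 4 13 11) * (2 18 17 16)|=|(2 18 17 4 13 11 3 16)|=8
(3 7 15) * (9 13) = [0, 1, 2, 7, 4, 5, 6, 15, 8, 13, 10, 11, 12, 9, 14, 3] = (3 7 15)(9 13)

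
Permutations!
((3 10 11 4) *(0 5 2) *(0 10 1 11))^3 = (0 10 2 5)(1 3 4 11)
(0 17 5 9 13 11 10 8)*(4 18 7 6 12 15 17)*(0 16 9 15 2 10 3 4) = (2 10 8 16 9 13 11 3 4 18 7 6 12)(5 15 17) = [0, 1, 10, 4, 18, 15, 12, 6, 16, 13, 8, 3, 2, 11, 14, 17, 9, 5, 7]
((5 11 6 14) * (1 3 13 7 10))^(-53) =(1 13 10 3 7)(5 14 6 11) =((1 3 13 7 10)(5 11 6 14))^(-53)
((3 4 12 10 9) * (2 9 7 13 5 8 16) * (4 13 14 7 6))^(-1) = ((2 9 3 13 5 8 16)(4 12 10 6)(7 14))^(-1) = (2 16 8 5 13 3 9)(4 6 10 12)(7 14)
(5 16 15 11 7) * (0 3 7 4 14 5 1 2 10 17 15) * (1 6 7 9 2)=(0 3 9 2 10 17 15 11 4 14 5 16)(6 7)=[3, 1, 10, 9, 14, 16, 7, 6, 8, 2, 17, 4, 12, 13, 5, 11, 0, 15]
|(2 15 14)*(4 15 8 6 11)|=7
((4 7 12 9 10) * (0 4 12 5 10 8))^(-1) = (0 8 9 12 10 5 7 4)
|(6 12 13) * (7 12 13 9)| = 6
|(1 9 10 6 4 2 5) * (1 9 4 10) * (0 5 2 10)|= |(0 5 9 1 4 10 6)|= 7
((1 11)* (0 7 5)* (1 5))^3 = ((0 7 1 11 5))^3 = (0 11 7 5 1)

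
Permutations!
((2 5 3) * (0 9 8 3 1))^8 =((0 9 8 3 2 5 1))^8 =(0 9 8 3 2 5 1)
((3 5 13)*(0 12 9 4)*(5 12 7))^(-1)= (0 4 9 12 3 13 5 7)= ((0 7 5 13 3 12 9 4))^(-1)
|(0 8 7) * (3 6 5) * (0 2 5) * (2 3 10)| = 15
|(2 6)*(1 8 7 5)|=4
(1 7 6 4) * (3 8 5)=(1 7 6 4)(3 8 5)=[0, 7, 2, 8, 1, 3, 4, 6, 5]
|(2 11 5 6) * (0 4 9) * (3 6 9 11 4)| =|(0 3 6 2 4 11 5 9)| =8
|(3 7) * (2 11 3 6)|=|(2 11 3 7 6)|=5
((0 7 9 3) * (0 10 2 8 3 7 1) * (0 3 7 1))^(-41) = ((1 3 10 2 8 7 9))^(-41) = (1 3 10 2 8 7 9)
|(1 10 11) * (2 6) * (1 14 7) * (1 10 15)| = |(1 15)(2 6)(7 10 11 14)| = 4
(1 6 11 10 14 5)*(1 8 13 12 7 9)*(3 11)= [0, 6, 2, 11, 4, 8, 3, 9, 13, 1, 14, 10, 7, 12, 5]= (1 6 3 11 10 14 5 8 13 12 7 9)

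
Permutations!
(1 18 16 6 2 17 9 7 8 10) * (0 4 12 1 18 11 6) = (0 4 12 1 11 6 2 17 9 7 8 10 18 16) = [4, 11, 17, 3, 12, 5, 2, 8, 10, 7, 18, 6, 1, 13, 14, 15, 0, 9, 16]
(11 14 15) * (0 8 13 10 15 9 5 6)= (0 8 13 10 15 11 14 9 5 6)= [8, 1, 2, 3, 4, 6, 0, 7, 13, 5, 15, 14, 12, 10, 9, 11]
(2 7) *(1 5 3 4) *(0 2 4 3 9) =[2, 5, 7, 3, 1, 9, 6, 4, 8, 0] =(0 2 7 4 1 5 9)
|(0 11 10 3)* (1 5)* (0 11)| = |(1 5)(3 11 10)| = 6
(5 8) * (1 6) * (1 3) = [0, 6, 2, 1, 4, 8, 3, 7, 5] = (1 6 3)(5 8)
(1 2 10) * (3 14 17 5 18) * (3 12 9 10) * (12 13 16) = (1 2 3 14 17 5 18 13 16 12 9 10) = [0, 2, 3, 14, 4, 18, 6, 7, 8, 10, 1, 11, 9, 16, 17, 15, 12, 5, 13]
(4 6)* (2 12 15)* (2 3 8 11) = (2 12 15 3 8 11)(4 6) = [0, 1, 12, 8, 6, 5, 4, 7, 11, 9, 10, 2, 15, 13, 14, 3]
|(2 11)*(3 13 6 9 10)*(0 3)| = 6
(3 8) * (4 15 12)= (3 8)(4 15 12)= [0, 1, 2, 8, 15, 5, 6, 7, 3, 9, 10, 11, 4, 13, 14, 12]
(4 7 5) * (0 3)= [3, 1, 2, 0, 7, 4, 6, 5]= (0 3)(4 7 5)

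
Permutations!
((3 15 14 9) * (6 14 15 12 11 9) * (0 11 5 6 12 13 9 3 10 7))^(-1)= (15)(0 7 10 9 13 3 11)(5 12 14 6)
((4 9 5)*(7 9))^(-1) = ((4 7 9 5))^(-1) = (4 5 9 7)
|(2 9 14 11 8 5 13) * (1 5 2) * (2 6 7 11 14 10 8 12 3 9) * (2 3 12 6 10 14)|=12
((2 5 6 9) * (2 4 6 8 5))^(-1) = (4 9 6)(5 8)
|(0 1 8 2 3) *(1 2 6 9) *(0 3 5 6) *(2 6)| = 10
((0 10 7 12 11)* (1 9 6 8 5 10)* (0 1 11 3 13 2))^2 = (0 1 6 5 7 3 2 11 9 8 10 12 13) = ((0 11 1 9 6 8 5 10 7 12 3 13 2))^2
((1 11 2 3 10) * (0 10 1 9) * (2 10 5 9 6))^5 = (0 9 5)(1 3 2 6 10 11)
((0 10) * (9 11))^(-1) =((0 10)(9 11))^(-1) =(0 10)(9 11)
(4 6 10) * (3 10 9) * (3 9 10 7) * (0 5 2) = [5, 1, 0, 7, 6, 2, 10, 3, 8, 9, 4] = (0 5 2)(3 7)(4 6 10)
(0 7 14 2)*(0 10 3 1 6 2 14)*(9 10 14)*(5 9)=(0 7)(1 6 2 14 5 9 10 3)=[7, 6, 14, 1, 4, 9, 2, 0, 8, 10, 3, 11, 12, 13, 5]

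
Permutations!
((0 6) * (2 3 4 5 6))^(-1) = ((0 2 3 4 5 6))^(-1) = (0 6 5 4 3 2)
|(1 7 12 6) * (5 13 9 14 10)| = 20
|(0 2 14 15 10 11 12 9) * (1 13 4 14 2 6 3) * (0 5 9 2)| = 12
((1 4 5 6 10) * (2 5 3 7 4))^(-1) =(1 10 6 5 2)(3 4 7)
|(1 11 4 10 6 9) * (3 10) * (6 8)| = 8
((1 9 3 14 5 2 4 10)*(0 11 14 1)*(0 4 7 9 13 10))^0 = ((0 11 14 5 2 7 9 3 1 13 10 4))^0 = (14)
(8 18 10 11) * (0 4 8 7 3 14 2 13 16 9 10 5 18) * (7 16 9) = [4, 1, 13, 14, 8, 18, 6, 3, 0, 10, 11, 16, 12, 9, 2, 15, 7, 17, 5] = (0 4 8)(2 13 9 10 11 16 7 3 14)(5 18)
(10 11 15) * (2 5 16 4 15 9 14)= [0, 1, 5, 3, 15, 16, 6, 7, 8, 14, 11, 9, 12, 13, 2, 10, 4]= (2 5 16 4 15 10 11 9 14)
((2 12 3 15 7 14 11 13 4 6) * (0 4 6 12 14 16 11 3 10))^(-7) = ((0 4 12 10)(2 14 3 15 7 16 11 13 6))^(-7) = (0 4 12 10)(2 3 7 11 6 14 15 16 13)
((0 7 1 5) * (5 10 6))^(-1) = (0 5 6 10 1 7)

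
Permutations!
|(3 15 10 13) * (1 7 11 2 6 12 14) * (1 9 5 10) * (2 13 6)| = |(1 7 11 13 3 15)(5 10 6 12 14 9)| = 6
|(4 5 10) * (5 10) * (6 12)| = |(4 10)(6 12)| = 2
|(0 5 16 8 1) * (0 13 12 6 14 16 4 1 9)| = |(0 5 4 1 13 12 6 14 16 8 9)| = 11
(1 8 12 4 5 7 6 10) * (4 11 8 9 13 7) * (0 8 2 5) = (0 8 12 11 2 5 4)(1 9 13 7 6 10) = [8, 9, 5, 3, 0, 4, 10, 6, 12, 13, 1, 2, 11, 7]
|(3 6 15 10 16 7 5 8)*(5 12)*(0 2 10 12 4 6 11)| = 13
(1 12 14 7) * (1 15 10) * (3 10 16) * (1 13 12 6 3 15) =(1 6 3 10 13 12 14 7)(15 16) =[0, 6, 2, 10, 4, 5, 3, 1, 8, 9, 13, 11, 14, 12, 7, 16, 15]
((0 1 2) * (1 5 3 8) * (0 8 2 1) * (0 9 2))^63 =(9)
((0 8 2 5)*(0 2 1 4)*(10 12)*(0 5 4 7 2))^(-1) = ((0 8 1 7 2 4 5)(10 12))^(-1) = (0 5 4 2 7 1 8)(10 12)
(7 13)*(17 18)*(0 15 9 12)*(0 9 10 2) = [15, 1, 0, 3, 4, 5, 6, 13, 8, 12, 2, 11, 9, 7, 14, 10, 16, 18, 17] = (0 15 10 2)(7 13)(9 12)(17 18)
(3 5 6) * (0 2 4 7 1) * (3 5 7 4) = [2, 0, 3, 7, 4, 6, 5, 1] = (0 2 3 7 1)(5 6)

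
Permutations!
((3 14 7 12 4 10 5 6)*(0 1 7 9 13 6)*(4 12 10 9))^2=(0 7 5 1 10)(3 4 13)(6 14 9)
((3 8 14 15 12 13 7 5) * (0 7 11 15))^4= ((0 7 5 3 8 14)(11 15 12 13))^4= (15)(0 8 5)(3 7 14)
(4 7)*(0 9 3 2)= [9, 1, 0, 2, 7, 5, 6, 4, 8, 3]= (0 9 3 2)(4 7)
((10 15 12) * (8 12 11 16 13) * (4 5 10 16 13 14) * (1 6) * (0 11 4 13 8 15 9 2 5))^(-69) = (0 12 13)(1 6)(2 9 10 5)(4 8 14)(11 16 15)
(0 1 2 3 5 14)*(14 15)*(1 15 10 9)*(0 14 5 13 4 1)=[15, 2, 3, 13, 1, 10, 6, 7, 8, 0, 9, 11, 12, 4, 14, 5]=(0 15 5 10 9)(1 2 3 13 4)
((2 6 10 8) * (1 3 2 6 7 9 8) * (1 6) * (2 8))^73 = (1 3 8)(2 7 9)(6 10)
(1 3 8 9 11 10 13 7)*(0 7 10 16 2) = [7, 3, 0, 8, 4, 5, 6, 1, 9, 11, 13, 16, 12, 10, 14, 15, 2] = (0 7 1 3 8 9 11 16 2)(10 13)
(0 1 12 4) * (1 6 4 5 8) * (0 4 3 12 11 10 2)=[6, 11, 0, 12, 4, 8, 3, 7, 1, 9, 2, 10, 5]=(0 6 3 12 5 8 1 11 10 2)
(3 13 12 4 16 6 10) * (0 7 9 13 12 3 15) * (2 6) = (0 7 9 13 3 12 4 16 2 6 10 15) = [7, 1, 6, 12, 16, 5, 10, 9, 8, 13, 15, 11, 4, 3, 14, 0, 2]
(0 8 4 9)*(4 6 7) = [8, 1, 2, 3, 9, 5, 7, 4, 6, 0] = (0 8 6 7 4 9)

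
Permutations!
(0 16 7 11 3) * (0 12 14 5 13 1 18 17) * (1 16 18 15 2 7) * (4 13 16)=(0 18 17)(1 15 2 7 11 3 12 14 5 16)(4 13)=[18, 15, 7, 12, 13, 16, 6, 11, 8, 9, 10, 3, 14, 4, 5, 2, 1, 0, 17]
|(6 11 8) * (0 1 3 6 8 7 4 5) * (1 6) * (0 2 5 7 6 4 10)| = 4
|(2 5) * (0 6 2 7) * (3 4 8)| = 15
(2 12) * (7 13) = (2 12)(7 13) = [0, 1, 12, 3, 4, 5, 6, 13, 8, 9, 10, 11, 2, 7]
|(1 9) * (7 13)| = 2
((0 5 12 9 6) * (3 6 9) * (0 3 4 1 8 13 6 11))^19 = (0 11 3 6 13 8 1 4 12 5)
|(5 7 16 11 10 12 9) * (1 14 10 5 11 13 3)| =|(1 14 10 12 9 11 5 7 16 13 3)| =11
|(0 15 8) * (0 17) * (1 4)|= 4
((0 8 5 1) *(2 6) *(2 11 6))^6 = (11)(0 5)(1 8)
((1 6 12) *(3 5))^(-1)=(1 12 6)(3 5)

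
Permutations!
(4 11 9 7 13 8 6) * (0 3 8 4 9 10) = (0 3 8 6 9 7 13 4 11 10) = [3, 1, 2, 8, 11, 5, 9, 13, 6, 7, 0, 10, 12, 4]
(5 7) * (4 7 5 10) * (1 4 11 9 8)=(1 4 7 10 11 9 8)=[0, 4, 2, 3, 7, 5, 6, 10, 1, 8, 11, 9]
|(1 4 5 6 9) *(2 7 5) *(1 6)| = 10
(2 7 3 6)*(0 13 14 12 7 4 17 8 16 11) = (0 13 14 12 7 3 6 2 4 17 8 16 11) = [13, 1, 4, 6, 17, 5, 2, 3, 16, 9, 10, 0, 7, 14, 12, 15, 11, 8]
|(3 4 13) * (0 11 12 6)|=|(0 11 12 6)(3 4 13)|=12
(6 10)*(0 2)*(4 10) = (0 2)(4 10 6) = [2, 1, 0, 3, 10, 5, 4, 7, 8, 9, 6]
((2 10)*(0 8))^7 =((0 8)(2 10))^7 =(0 8)(2 10)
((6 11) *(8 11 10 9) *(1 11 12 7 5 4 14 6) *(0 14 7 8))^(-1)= (0 9 10 6 14)(1 11)(4 5 7)(8 12)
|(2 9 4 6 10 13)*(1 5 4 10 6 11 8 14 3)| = |(1 5 4 11 8 14 3)(2 9 10 13)| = 28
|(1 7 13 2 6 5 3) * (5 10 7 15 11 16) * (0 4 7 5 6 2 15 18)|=|(0 4 7 13 15 11 16 6 10 5 3 1 18)|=13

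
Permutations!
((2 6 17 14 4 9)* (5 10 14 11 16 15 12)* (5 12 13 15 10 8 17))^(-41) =((2 6 5 8 17 11 16 10 14 4 9)(13 15))^(-41) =(2 8 16 4 6 17 10 9 5 11 14)(13 15)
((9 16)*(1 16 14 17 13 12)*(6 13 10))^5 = ((1 16 9 14 17 10 6 13 12))^5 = (1 10 16 6 9 13 14 12 17)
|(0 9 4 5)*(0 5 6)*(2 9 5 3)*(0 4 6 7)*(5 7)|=6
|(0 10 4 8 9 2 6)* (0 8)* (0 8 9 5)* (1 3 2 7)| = 30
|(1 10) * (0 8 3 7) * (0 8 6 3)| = |(0 6 3 7 8)(1 10)| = 10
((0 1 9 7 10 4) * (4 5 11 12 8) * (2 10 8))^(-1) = ((0 1 9 7 8 4)(2 10 5 11 12))^(-1) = (0 4 8 7 9 1)(2 12 11 5 10)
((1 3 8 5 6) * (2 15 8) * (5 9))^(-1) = ((1 3 2 15 8 9 5 6))^(-1) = (1 6 5 9 8 15 2 3)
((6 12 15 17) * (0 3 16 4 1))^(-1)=(0 1 4 16 3)(6 17 15 12)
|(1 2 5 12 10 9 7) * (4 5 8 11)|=|(1 2 8 11 4 5 12 10 9 7)|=10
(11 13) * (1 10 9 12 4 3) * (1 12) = (1 10 9)(3 12 4)(11 13) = [0, 10, 2, 12, 3, 5, 6, 7, 8, 1, 9, 13, 4, 11]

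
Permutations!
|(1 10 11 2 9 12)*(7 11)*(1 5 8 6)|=10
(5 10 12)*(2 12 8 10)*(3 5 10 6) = (2 12 10 8 6 3 5) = [0, 1, 12, 5, 4, 2, 3, 7, 6, 9, 8, 11, 10]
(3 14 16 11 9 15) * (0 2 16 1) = (0 2 16 11 9 15 3 14 1) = [2, 0, 16, 14, 4, 5, 6, 7, 8, 15, 10, 9, 12, 13, 1, 3, 11]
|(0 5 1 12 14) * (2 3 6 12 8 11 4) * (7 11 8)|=11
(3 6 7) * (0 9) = (0 9)(3 6 7) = [9, 1, 2, 6, 4, 5, 7, 3, 8, 0]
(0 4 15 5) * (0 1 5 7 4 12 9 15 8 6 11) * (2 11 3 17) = [12, 5, 11, 17, 8, 1, 3, 4, 6, 15, 10, 0, 9, 13, 14, 7, 16, 2] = (0 12 9 15 7 4 8 6 3 17 2 11)(1 5)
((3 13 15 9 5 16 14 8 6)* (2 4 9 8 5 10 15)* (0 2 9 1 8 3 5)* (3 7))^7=((0 2 4 1 8 6 5 16 14)(3 13 9 10 15 7))^7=(0 16 6 1 2 14 5 8 4)(3 13 9 10 15 7)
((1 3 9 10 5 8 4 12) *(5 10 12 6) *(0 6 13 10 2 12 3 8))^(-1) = (0 5 6)(1 12 2 10 13 4 8)(3 9) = ((0 6 5)(1 8 4 13 10 2 12)(3 9))^(-1)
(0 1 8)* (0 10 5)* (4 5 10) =(10)(0 1 8 4 5) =[1, 8, 2, 3, 5, 0, 6, 7, 4, 9, 10]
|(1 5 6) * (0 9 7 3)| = 12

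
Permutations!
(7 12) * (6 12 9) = (6 12 7 9) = [0, 1, 2, 3, 4, 5, 12, 9, 8, 6, 10, 11, 7]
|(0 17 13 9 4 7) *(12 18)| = |(0 17 13 9 4 7)(12 18)| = 6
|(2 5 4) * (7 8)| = |(2 5 4)(7 8)| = 6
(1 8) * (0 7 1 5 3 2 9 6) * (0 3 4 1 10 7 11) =(0 11)(1 8 5 4)(2 9 6 3)(7 10) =[11, 8, 9, 2, 1, 4, 3, 10, 5, 6, 7, 0]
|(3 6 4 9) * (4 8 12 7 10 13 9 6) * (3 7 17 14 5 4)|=|(4 6 8 12 17 14 5)(7 10 13 9)|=28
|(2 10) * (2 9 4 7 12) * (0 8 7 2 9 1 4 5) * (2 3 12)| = 11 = |(0 8 7 2 10 1 4 3 12 9 5)|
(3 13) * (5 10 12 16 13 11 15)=(3 11 15 5 10 12 16 13)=[0, 1, 2, 11, 4, 10, 6, 7, 8, 9, 12, 15, 16, 3, 14, 5, 13]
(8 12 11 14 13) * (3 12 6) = (3 12 11 14 13 8 6) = [0, 1, 2, 12, 4, 5, 3, 7, 6, 9, 10, 14, 11, 8, 13]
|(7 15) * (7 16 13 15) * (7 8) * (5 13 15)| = |(5 13)(7 8)(15 16)| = 2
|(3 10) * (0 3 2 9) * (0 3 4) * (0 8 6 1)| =20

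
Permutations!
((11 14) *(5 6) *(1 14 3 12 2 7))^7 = (14)(5 6)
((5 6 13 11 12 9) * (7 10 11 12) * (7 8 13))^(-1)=(5 9 12 13 8 11 10 7 6)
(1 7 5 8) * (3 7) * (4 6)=[0, 3, 2, 7, 6, 8, 4, 5, 1]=(1 3 7 5 8)(4 6)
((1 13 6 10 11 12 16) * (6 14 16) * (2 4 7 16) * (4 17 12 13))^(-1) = (1 16 7 4)(2 14 13 11 10 6 12 17)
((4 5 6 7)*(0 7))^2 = ((0 7 4 5 6))^2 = (0 4 6 7 5)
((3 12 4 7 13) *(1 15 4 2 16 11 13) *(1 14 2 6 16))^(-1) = (1 2 14 7 4 15)(3 13 11 16 6 12)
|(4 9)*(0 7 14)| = 6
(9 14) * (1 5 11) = [0, 5, 2, 3, 4, 11, 6, 7, 8, 14, 10, 1, 12, 13, 9] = (1 5 11)(9 14)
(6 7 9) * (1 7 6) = [0, 7, 2, 3, 4, 5, 6, 9, 8, 1] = (1 7 9)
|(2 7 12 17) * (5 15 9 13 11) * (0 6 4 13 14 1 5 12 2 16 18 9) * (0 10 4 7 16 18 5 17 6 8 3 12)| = |(0 8 3 12 6 7 2 16 5 15 10 4 13 11)(1 17 18 9 14)| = 70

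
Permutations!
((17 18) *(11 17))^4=((11 17 18))^4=(11 17 18)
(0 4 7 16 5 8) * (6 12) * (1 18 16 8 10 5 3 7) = (0 4 1 18 16 3 7 8)(5 10)(6 12) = [4, 18, 2, 7, 1, 10, 12, 8, 0, 9, 5, 11, 6, 13, 14, 15, 3, 17, 16]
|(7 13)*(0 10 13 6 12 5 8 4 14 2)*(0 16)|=12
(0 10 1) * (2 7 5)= (0 10 1)(2 7 5)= [10, 0, 7, 3, 4, 2, 6, 5, 8, 9, 1]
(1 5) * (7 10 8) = (1 5)(7 10 8) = [0, 5, 2, 3, 4, 1, 6, 10, 7, 9, 8]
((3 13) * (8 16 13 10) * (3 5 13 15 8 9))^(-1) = (3 9 10)(5 13)(8 15 16)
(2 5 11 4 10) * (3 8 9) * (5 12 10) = (2 12 10)(3 8 9)(4 5 11) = [0, 1, 12, 8, 5, 11, 6, 7, 9, 3, 2, 4, 10]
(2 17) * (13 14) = (2 17)(13 14) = [0, 1, 17, 3, 4, 5, 6, 7, 8, 9, 10, 11, 12, 14, 13, 15, 16, 2]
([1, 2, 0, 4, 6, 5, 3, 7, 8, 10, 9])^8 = [2, 0, 1, 6, 3, 5, 4, 7, 8, 9, 10]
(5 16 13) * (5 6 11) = [0, 1, 2, 3, 4, 16, 11, 7, 8, 9, 10, 5, 12, 6, 14, 15, 13] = (5 16 13 6 11)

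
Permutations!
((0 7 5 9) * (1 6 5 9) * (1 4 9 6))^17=(0 9 4 5 6 7)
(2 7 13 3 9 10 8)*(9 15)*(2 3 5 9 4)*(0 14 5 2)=(0 14 5 9 10 8 3 15 4)(2 7 13)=[14, 1, 7, 15, 0, 9, 6, 13, 3, 10, 8, 11, 12, 2, 5, 4]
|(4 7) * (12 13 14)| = 6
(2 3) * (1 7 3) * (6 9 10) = (1 7 3 2)(6 9 10) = [0, 7, 1, 2, 4, 5, 9, 3, 8, 10, 6]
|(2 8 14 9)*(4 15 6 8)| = |(2 4 15 6 8 14 9)| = 7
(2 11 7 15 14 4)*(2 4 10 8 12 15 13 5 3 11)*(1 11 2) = (1 11 7 13 5 3 2)(8 12 15 14 10) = [0, 11, 1, 2, 4, 3, 6, 13, 12, 9, 8, 7, 15, 5, 10, 14]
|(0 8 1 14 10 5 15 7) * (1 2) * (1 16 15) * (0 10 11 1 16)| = |(0 8 2)(1 14 11)(5 16 15 7 10)| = 15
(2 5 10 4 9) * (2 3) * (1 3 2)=(1 3)(2 5 10 4 9)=[0, 3, 5, 1, 9, 10, 6, 7, 8, 2, 4]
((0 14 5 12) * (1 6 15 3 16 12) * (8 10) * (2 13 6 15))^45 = ((0 14 5 1 15 3 16 12)(2 13 6)(8 10))^45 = (0 3 5 12 15 14 16 1)(8 10)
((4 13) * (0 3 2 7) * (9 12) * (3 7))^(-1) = ((0 7)(2 3)(4 13)(9 12))^(-1) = (0 7)(2 3)(4 13)(9 12)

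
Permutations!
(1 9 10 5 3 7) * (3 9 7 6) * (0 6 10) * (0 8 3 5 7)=(0 6 5 9 8 3 10 7 1)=[6, 0, 2, 10, 4, 9, 5, 1, 3, 8, 7]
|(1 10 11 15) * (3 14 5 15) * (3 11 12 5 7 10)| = 8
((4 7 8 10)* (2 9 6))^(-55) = ((2 9 6)(4 7 8 10))^(-55) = (2 6 9)(4 7 8 10)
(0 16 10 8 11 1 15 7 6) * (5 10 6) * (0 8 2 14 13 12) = [16, 15, 14, 3, 4, 10, 8, 5, 11, 9, 2, 1, 0, 12, 13, 7, 6] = (0 16 6 8 11 1 15 7 5 10 2 14 13 12)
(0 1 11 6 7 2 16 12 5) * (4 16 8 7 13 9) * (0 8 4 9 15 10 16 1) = (1 11 6 13 15 10 16 12 5 8 7 2 4) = [0, 11, 4, 3, 1, 8, 13, 2, 7, 9, 16, 6, 5, 15, 14, 10, 12]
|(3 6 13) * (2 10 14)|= 3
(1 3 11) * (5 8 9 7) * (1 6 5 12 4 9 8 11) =(1 3)(4 9 7 12)(5 11 6) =[0, 3, 2, 1, 9, 11, 5, 12, 8, 7, 10, 6, 4]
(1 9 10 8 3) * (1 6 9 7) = [0, 7, 2, 6, 4, 5, 9, 1, 3, 10, 8] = (1 7)(3 6 9 10 8)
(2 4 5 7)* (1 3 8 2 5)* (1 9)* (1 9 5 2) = [0, 3, 4, 8, 5, 7, 6, 2, 1, 9] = (9)(1 3 8)(2 4 5 7)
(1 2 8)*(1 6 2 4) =(1 4)(2 8 6) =[0, 4, 8, 3, 1, 5, 2, 7, 6]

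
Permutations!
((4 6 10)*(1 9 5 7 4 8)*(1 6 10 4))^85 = (1 9 5 7)(4 10 8 6)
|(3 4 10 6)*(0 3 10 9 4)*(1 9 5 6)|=|(0 3)(1 9 4 5 6 10)|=6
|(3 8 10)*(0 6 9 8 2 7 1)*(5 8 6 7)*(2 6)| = 21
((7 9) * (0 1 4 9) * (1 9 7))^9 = (0 7 4 1 9)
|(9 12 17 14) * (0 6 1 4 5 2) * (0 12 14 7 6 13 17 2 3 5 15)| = 8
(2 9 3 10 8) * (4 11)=(2 9 3 10 8)(4 11)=[0, 1, 9, 10, 11, 5, 6, 7, 2, 3, 8, 4]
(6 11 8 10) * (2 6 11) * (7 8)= [0, 1, 6, 3, 4, 5, 2, 8, 10, 9, 11, 7]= (2 6)(7 8 10 11)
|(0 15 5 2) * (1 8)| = |(0 15 5 2)(1 8)| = 4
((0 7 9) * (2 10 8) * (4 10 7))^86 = (0 10 2 9 4 8 7)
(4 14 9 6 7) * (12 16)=[0, 1, 2, 3, 14, 5, 7, 4, 8, 6, 10, 11, 16, 13, 9, 15, 12]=(4 14 9 6 7)(12 16)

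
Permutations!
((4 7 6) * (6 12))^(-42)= ((4 7 12 6))^(-42)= (4 12)(6 7)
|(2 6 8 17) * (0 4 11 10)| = |(0 4 11 10)(2 6 8 17)| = 4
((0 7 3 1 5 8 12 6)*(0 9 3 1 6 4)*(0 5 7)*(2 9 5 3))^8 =(3 5 12)(4 6 8)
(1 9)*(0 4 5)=(0 4 5)(1 9)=[4, 9, 2, 3, 5, 0, 6, 7, 8, 1]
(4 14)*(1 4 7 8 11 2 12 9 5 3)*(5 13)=(1 4 14 7 8 11 2 12 9 13 5 3)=[0, 4, 12, 1, 14, 3, 6, 8, 11, 13, 10, 2, 9, 5, 7]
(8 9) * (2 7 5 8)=(2 7 5 8 9)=[0, 1, 7, 3, 4, 8, 6, 5, 9, 2]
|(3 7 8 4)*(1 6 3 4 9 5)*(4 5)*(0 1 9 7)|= |(0 1 6 3)(4 5 9)(7 8)|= 12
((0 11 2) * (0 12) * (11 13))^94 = (0 12 2 11 13)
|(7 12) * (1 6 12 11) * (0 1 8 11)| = |(0 1 6 12 7)(8 11)| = 10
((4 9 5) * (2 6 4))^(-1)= ((2 6 4 9 5))^(-1)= (2 5 9 4 6)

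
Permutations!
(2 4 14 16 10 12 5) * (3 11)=[0, 1, 4, 11, 14, 2, 6, 7, 8, 9, 12, 3, 5, 13, 16, 15, 10]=(2 4 14 16 10 12 5)(3 11)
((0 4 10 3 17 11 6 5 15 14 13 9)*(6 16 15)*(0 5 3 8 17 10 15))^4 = ((0 4 15 14 13 9 5 6 3 10 8 17 11 16))^4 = (0 13 3 11 15 5 8)(4 9 10 16 14 6 17)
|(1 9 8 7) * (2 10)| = 4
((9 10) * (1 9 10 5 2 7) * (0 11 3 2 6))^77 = ((0 11 3 2 7 1 9 5 6))^77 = (0 1 11 9 3 5 2 6 7)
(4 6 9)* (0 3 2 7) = (0 3 2 7)(4 6 9) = [3, 1, 7, 2, 6, 5, 9, 0, 8, 4]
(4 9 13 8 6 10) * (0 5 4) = (0 5 4 9 13 8 6 10) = [5, 1, 2, 3, 9, 4, 10, 7, 6, 13, 0, 11, 12, 8]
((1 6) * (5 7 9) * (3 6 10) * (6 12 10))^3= ((1 6)(3 12 10)(5 7 9))^3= (12)(1 6)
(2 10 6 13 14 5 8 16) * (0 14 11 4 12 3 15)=[14, 1, 10, 15, 12, 8, 13, 7, 16, 9, 6, 4, 3, 11, 5, 0, 2]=(0 14 5 8 16 2 10 6 13 11 4 12 3 15)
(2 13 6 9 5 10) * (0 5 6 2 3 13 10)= (0 5)(2 10 3 13)(6 9)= [5, 1, 10, 13, 4, 0, 9, 7, 8, 6, 3, 11, 12, 2]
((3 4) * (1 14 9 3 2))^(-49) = (1 2 4 3 9 14)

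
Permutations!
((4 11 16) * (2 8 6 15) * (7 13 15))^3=((2 8 6 7 13 15)(4 11 16))^3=(16)(2 7)(6 15)(8 13)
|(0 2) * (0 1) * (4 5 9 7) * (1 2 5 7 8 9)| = 6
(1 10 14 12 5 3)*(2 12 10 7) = (1 7 2 12 5 3)(10 14) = [0, 7, 12, 1, 4, 3, 6, 2, 8, 9, 14, 11, 5, 13, 10]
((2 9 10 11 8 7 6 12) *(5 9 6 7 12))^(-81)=(2 12 8 11 10 9 5 6)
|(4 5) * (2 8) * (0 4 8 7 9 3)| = 8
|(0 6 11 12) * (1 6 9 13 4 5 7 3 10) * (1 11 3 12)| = 35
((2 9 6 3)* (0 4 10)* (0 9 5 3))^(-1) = (0 6 9 10 4)(2 3 5)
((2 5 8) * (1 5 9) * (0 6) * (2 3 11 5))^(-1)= ((0 6)(1 2 9)(3 11 5 8))^(-1)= (0 6)(1 9 2)(3 8 5 11)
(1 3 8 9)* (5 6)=(1 3 8 9)(5 6)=[0, 3, 2, 8, 4, 6, 5, 7, 9, 1]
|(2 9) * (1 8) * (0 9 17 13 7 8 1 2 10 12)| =20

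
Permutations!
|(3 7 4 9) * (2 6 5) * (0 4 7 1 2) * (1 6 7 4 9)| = 20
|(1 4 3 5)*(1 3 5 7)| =|(1 4 5 3 7)| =5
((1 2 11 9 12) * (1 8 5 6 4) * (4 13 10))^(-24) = (1 10 6 8 9 2 4 13 5 12 11)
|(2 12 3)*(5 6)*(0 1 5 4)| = |(0 1 5 6 4)(2 12 3)| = 15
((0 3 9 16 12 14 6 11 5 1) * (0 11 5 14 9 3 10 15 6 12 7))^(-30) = (0 11)(1 7)(5 16)(6 9)(10 14)(12 15)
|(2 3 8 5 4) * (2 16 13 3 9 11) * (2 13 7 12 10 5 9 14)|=30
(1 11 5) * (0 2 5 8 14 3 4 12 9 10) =(0 2 5 1 11 8 14 3 4 12 9 10) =[2, 11, 5, 4, 12, 1, 6, 7, 14, 10, 0, 8, 9, 13, 3]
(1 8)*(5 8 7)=(1 7 5 8)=[0, 7, 2, 3, 4, 8, 6, 5, 1]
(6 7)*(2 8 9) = (2 8 9)(6 7) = [0, 1, 8, 3, 4, 5, 7, 6, 9, 2]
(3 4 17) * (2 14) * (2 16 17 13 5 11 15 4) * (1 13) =(1 13 5 11 15 4)(2 14 16 17 3) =[0, 13, 14, 2, 1, 11, 6, 7, 8, 9, 10, 15, 12, 5, 16, 4, 17, 3]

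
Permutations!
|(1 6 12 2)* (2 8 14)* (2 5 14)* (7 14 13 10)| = 5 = |(1 6 12 8 2)(5 13 10 7 14)|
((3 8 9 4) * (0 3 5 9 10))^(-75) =((0 3 8 10)(4 5 9))^(-75) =(0 3 8 10)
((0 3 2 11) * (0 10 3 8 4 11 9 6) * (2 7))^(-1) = (0 6 9 2 7 3 10 11 4 8)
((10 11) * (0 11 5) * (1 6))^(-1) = (0 5 10 11)(1 6)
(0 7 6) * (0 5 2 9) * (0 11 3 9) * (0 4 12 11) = [7, 1, 4, 9, 12, 2, 5, 6, 8, 0, 10, 3, 11] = (0 7 6 5 2 4 12 11 3 9)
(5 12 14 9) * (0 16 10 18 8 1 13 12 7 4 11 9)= (0 16 10 18 8 1 13 12 14)(4 11 9 5 7)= [16, 13, 2, 3, 11, 7, 6, 4, 1, 5, 18, 9, 14, 12, 0, 15, 10, 17, 8]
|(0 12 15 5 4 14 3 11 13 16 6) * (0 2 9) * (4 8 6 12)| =|(0 4 14 3 11 13 16 12 15 5 8 6 2 9)| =14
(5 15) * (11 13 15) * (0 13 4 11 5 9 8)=(0 13 15 9 8)(4 11)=[13, 1, 2, 3, 11, 5, 6, 7, 0, 8, 10, 4, 12, 15, 14, 9]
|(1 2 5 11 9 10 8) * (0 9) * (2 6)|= 9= |(0 9 10 8 1 6 2 5 11)|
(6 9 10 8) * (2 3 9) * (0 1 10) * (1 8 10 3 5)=[8, 3, 5, 9, 4, 1, 2, 7, 6, 0, 10]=(10)(0 8 6 2 5 1 3 9)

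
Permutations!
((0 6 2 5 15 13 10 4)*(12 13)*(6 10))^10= ((0 10 4)(2 5 15 12 13 6))^10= (0 10 4)(2 13 15)(5 6 12)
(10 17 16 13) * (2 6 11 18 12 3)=[0, 1, 6, 2, 4, 5, 11, 7, 8, 9, 17, 18, 3, 10, 14, 15, 13, 16, 12]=(2 6 11 18 12 3)(10 17 16 13)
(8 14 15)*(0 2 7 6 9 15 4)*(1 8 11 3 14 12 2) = [1, 8, 7, 14, 0, 5, 9, 6, 12, 15, 10, 3, 2, 13, 4, 11] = (0 1 8 12 2 7 6 9 15 11 3 14 4)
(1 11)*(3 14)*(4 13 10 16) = (1 11)(3 14)(4 13 10 16) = [0, 11, 2, 14, 13, 5, 6, 7, 8, 9, 16, 1, 12, 10, 3, 15, 4]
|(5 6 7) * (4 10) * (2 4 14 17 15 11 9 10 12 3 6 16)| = |(2 4 12 3 6 7 5 16)(9 10 14 17 15 11)| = 24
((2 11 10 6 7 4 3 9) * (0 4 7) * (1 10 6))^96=((0 4 3 9 2 11 6)(1 10))^96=(0 11 9 4 6 2 3)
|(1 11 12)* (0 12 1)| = 2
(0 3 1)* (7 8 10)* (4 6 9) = (0 3 1)(4 6 9)(7 8 10) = [3, 0, 2, 1, 6, 5, 9, 8, 10, 4, 7]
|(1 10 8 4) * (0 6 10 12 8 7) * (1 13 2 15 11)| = 8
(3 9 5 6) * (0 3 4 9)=[3, 1, 2, 0, 9, 6, 4, 7, 8, 5]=(0 3)(4 9 5 6)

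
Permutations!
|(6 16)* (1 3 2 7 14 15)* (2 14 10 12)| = |(1 3 14 15)(2 7 10 12)(6 16)| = 4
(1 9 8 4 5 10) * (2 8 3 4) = (1 9 3 4 5 10)(2 8) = [0, 9, 8, 4, 5, 10, 6, 7, 2, 3, 1]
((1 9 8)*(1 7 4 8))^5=((1 9)(4 8 7))^5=(1 9)(4 7 8)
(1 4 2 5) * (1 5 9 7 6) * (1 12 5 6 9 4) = (2 4)(5 6 12)(7 9) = [0, 1, 4, 3, 2, 6, 12, 9, 8, 7, 10, 11, 5]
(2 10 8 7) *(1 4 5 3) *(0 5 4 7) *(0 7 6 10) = (0 5 3 1 6 10 8 7 2) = [5, 6, 0, 1, 4, 3, 10, 2, 7, 9, 8]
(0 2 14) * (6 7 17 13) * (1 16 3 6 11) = (0 2 14)(1 16 3 6 7 17 13 11) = [2, 16, 14, 6, 4, 5, 7, 17, 8, 9, 10, 1, 12, 11, 0, 15, 3, 13]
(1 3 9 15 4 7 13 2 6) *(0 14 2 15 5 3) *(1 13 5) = [14, 0, 6, 9, 7, 3, 13, 5, 8, 1, 10, 11, 12, 15, 2, 4] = (0 14 2 6 13 15 4 7 5 3 9 1)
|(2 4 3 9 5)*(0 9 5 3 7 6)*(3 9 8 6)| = |(9)(0 8 6)(2 4 7 3 5)| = 15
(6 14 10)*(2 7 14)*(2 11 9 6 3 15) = (2 7 14 10 3 15)(6 11 9) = [0, 1, 7, 15, 4, 5, 11, 14, 8, 6, 3, 9, 12, 13, 10, 2]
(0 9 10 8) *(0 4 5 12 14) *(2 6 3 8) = (0 9 10 2 6 3 8 4 5 12 14) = [9, 1, 6, 8, 5, 12, 3, 7, 4, 10, 2, 11, 14, 13, 0]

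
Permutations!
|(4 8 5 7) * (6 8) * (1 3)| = 10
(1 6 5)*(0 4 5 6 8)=[4, 8, 2, 3, 5, 1, 6, 7, 0]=(0 4 5 1 8)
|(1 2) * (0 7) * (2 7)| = 4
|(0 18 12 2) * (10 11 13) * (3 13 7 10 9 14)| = 12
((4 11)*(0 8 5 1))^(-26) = ((0 8 5 1)(4 11))^(-26) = (11)(0 5)(1 8)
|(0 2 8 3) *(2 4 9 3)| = 4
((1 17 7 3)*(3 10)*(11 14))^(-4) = (1 17 7 10 3)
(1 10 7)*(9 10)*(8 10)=(1 9 8 10 7)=[0, 9, 2, 3, 4, 5, 6, 1, 10, 8, 7]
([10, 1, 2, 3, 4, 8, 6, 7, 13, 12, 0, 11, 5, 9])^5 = (13)(0 10)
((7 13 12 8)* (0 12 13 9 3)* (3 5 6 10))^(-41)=((13)(0 12 8 7 9 5 6 10 3))^(-41)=(13)(0 9 3 7 10 8 6 12 5)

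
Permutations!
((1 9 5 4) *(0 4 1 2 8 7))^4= ((0 4 2 8 7)(1 9 5))^4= (0 7 8 2 4)(1 9 5)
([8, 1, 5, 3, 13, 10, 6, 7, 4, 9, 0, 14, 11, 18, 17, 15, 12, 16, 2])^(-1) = (0 10 5 2 18 13 4 8)(11 12 16 17 14)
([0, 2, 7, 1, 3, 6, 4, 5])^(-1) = (1 3 4 6 5 7 2)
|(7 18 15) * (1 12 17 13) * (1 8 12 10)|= |(1 10)(7 18 15)(8 12 17 13)|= 12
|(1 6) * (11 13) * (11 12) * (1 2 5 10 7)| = |(1 6 2 5 10 7)(11 13 12)| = 6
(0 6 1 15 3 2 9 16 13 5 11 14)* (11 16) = (0 6 1 15 3 2 9 11 14)(5 16 13) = [6, 15, 9, 2, 4, 16, 1, 7, 8, 11, 10, 14, 12, 5, 0, 3, 13]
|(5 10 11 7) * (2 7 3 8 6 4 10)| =6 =|(2 7 5)(3 8 6 4 10 11)|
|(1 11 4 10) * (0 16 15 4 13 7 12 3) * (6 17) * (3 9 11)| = 70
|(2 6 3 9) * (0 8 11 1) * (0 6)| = 8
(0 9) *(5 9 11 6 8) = [11, 1, 2, 3, 4, 9, 8, 7, 5, 0, 10, 6] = (0 11 6 8 5 9)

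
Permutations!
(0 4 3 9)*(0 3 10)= (0 4 10)(3 9)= [4, 1, 2, 9, 10, 5, 6, 7, 8, 3, 0]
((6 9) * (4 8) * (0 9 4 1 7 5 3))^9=((0 9 6 4 8 1 7 5 3))^9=(9)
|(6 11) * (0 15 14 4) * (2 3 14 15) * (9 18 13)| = 30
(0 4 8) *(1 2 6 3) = [4, 2, 6, 1, 8, 5, 3, 7, 0] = (0 4 8)(1 2 6 3)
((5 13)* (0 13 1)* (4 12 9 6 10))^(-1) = (0 1 5 13)(4 10 6 9 12)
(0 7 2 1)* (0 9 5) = (0 7 2 1 9 5) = [7, 9, 1, 3, 4, 0, 6, 2, 8, 5]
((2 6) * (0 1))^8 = (6)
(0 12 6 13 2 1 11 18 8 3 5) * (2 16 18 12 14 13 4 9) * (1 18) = [14, 11, 18, 5, 9, 0, 4, 7, 3, 2, 10, 12, 6, 16, 13, 15, 1, 17, 8] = (0 14 13 16 1 11 12 6 4 9 2 18 8 3 5)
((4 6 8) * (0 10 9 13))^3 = (0 13 9 10)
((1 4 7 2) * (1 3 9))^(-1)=(1 9 3 2 7 4)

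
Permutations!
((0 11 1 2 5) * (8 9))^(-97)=(0 2 11 5 1)(8 9)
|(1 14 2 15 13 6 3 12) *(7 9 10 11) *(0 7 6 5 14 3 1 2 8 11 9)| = 22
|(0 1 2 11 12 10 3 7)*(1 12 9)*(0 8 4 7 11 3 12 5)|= 30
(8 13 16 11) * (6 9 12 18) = (6 9 12 18)(8 13 16 11) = [0, 1, 2, 3, 4, 5, 9, 7, 13, 12, 10, 8, 18, 16, 14, 15, 11, 17, 6]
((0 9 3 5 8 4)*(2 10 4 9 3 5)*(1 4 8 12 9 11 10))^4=((0 3 2 1 4)(5 12 9)(8 11 10))^4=(0 4 1 2 3)(5 12 9)(8 11 10)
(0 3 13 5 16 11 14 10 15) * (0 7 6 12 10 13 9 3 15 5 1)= (0 15 7 6 12 10 5 16 11 14 13 1)(3 9)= [15, 0, 2, 9, 4, 16, 12, 6, 8, 3, 5, 14, 10, 1, 13, 7, 11]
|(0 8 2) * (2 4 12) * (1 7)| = |(0 8 4 12 2)(1 7)| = 10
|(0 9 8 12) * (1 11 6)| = |(0 9 8 12)(1 11 6)| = 12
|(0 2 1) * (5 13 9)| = 3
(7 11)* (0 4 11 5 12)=(0 4 11 7 5 12)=[4, 1, 2, 3, 11, 12, 6, 5, 8, 9, 10, 7, 0]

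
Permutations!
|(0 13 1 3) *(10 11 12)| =|(0 13 1 3)(10 11 12)| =12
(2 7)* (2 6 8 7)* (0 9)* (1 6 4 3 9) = (0 1 6 8 7 4 3 9) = [1, 6, 2, 9, 3, 5, 8, 4, 7, 0]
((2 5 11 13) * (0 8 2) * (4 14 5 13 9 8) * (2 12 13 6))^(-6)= (0 5 8)(4 11 12)(9 13 14)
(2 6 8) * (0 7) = (0 7)(2 6 8) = [7, 1, 6, 3, 4, 5, 8, 0, 2]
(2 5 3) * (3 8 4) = (2 5 8 4 3) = [0, 1, 5, 2, 3, 8, 6, 7, 4]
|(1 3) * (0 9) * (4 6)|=|(0 9)(1 3)(4 6)|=2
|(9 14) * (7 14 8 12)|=|(7 14 9 8 12)|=5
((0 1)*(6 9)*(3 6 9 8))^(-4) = ((9)(0 1)(3 6 8))^(-4) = (9)(3 8 6)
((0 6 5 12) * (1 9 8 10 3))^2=(0 5)(1 8 3 9 10)(6 12)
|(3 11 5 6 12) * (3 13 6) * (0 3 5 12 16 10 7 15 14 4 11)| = 10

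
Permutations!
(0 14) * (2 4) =(0 14)(2 4) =[14, 1, 4, 3, 2, 5, 6, 7, 8, 9, 10, 11, 12, 13, 0]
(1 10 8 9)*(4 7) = [0, 10, 2, 3, 7, 5, 6, 4, 9, 1, 8] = (1 10 8 9)(4 7)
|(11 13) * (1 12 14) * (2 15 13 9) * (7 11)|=6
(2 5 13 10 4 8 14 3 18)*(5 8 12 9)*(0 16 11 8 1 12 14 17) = (0 16 11 8 17)(1 12 9 5 13 10 4 14 3 18 2) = [16, 12, 1, 18, 14, 13, 6, 7, 17, 5, 4, 8, 9, 10, 3, 15, 11, 0, 2]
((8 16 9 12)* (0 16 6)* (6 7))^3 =((0 16 9 12 8 7 6))^3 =(0 12 6 9 7 16 8)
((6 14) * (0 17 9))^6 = (17)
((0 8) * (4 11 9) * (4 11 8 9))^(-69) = ((0 9 11 4 8))^(-69) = (0 9 11 4 8)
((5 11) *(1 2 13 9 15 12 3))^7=((1 2 13 9 15 12 3)(5 11))^7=(15)(5 11)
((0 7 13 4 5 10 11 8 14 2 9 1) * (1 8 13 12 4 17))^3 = (0 4 11 1 12 10 17 7 5 13)(2 14 8 9)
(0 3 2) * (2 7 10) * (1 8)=(0 3 7 10 2)(1 8)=[3, 8, 0, 7, 4, 5, 6, 10, 1, 9, 2]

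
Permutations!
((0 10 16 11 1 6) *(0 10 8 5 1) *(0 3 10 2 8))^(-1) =((1 6 2 8 5)(3 10 16 11))^(-1) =(1 5 8 2 6)(3 11 16 10)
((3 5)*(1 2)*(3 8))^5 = (1 2)(3 8 5)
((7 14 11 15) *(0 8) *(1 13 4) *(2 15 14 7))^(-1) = (0 8)(1 4 13)(2 15)(11 14)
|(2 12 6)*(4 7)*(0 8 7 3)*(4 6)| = |(0 8 7 6 2 12 4 3)| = 8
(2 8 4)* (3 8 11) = [0, 1, 11, 8, 2, 5, 6, 7, 4, 9, 10, 3] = (2 11 3 8 4)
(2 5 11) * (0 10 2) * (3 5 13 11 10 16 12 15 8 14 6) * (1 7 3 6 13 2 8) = (0 16 12 15 1 7 3 5 10 8 14 13 11) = [16, 7, 2, 5, 4, 10, 6, 3, 14, 9, 8, 0, 15, 11, 13, 1, 12]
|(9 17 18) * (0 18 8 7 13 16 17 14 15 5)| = |(0 18 9 14 15 5)(7 13 16 17 8)| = 30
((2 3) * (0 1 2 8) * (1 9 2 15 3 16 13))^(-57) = (0 15 16)(1 2 8)(3 13 9)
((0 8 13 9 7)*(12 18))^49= ((0 8 13 9 7)(12 18))^49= (0 7 9 13 8)(12 18)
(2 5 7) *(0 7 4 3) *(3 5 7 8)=(0 8 3)(2 7)(4 5)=[8, 1, 7, 0, 5, 4, 6, 2, 3]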